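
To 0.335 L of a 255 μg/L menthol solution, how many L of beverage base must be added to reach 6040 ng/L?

13.8 L

6040 ng/L = 6.04 μg/L.
V₂ = C₁V₁/C₂ = 255 × 0.335 / 6.04 = 14.1 L.
Diluent to add = V₂ − V₁ = 14.1 − 0.335 = 13.8 L.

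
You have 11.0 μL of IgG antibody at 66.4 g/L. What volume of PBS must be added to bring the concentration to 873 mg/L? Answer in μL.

873 mg/L = 0.873 g/L.
V₂ = C₁V₁/C₂ = 66.4 × 11.0 / 0.873 = 837 μL.
Diluent to add = V₂ − V₁ = 837 − 11.0 = 826 μL.

826 μL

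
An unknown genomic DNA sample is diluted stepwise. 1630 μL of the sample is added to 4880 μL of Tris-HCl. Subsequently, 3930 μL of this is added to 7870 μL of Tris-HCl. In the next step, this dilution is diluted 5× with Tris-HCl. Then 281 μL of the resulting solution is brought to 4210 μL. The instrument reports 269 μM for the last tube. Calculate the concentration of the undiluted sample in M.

Overall dilution factor = 3.994 × 3.003 × 5 × 14.98 = 898.
Original = 269 μM × 898 = 2.42 × 10⁵ μM = 0.242 M.

0.242 M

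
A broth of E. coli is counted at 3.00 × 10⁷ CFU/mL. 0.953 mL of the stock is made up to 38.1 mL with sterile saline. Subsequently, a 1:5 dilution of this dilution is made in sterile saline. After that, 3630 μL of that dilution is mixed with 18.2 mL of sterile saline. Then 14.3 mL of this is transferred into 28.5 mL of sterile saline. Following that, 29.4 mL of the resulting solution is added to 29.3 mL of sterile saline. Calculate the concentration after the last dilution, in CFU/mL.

Overall dilution factor = 39.98 × 5 × 6.014 × 2.993 × 1.997 = 7184.
3.00 × 10⁷ CFU/mL / 7184 = 4180 CFU/mL.

4180 CFU/mL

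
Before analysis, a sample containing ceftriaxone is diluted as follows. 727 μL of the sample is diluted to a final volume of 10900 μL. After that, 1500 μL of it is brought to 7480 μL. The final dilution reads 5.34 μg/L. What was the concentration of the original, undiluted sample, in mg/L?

Overall dilution factor = 14.99 × 4.987 = 74.8.
Original = 5.34 μg/L × 74.8 = 399 μg/L = 0.399 mg/L.

0.399 mg/L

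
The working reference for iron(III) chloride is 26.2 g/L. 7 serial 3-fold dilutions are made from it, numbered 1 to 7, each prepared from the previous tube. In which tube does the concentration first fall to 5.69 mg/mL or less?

tube 2

Tube n has concentration 26.2 g/L / 3ⁿ.
Need 3ⁿ ≥ 26.2 g/L / 5.69 mg/mL = 4.60, so n ≥ 1.39.
First such tube: n = 2.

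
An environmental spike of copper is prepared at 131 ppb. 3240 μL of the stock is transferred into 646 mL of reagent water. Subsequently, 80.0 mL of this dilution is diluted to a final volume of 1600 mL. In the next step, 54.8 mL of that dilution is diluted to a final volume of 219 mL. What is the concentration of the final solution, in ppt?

8.18 ppt

Overall dilution factor = 200.4 × 20 × 3.996 = 1.60 × 10⁴.
131 ppb / 1.60 × 10⁴ = 8.18 × 10⁻³ ppb = 8.18 ppt.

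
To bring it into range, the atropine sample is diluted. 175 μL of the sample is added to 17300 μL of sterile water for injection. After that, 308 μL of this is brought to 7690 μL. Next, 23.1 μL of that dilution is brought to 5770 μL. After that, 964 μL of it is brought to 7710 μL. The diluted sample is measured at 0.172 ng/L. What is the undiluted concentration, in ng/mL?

Overall dilution factor = 99.86 × 24.97 × 249.8 × 7.998 = 4.98 × 10⁶.
Original = 0.172 ng/L × 4.98 × 10⁶ = 8.57 × 10⁵ ng/L = 857 ng/mL.

857 ng/mL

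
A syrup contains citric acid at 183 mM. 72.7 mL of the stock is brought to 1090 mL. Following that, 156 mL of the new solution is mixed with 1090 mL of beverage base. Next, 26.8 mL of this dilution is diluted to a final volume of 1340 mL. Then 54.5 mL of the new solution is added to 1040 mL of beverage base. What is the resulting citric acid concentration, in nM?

Overall dilution factor = 14.99 × 7.987 × 50 × 20.08 = 1.20 × 10⁵.
183 mM / 1.20 × 10⁵ = 1.52 × 10⁻³ mM = 1520 nM.

1520 nM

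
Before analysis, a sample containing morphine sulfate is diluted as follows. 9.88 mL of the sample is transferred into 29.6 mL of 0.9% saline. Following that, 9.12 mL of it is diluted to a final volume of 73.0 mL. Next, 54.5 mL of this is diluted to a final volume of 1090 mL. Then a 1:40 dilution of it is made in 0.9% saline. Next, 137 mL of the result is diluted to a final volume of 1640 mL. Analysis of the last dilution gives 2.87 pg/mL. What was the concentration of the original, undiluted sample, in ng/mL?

879 ng/mL

Overall dilution factor = 3.996 × 8.004 × 20 × 40 × 11.97 = 3.06 × 10⁵.
Original = 2.87 pg/mL × 3.06 × 10⁵ = 8.79 × 10⁵ pg/mL = 879 ng/mL.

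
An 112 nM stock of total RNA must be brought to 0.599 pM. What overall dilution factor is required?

1.87 × 10⁵

Factor = C₀/C_target = 112 nM / 0.599 pM = 1.87 × 10⁵.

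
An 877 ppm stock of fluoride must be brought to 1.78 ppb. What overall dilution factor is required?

Factor = C₀/C_target = 877 ppm / 1.78 ppb = 4.93 × 10⁵.

4.93 × 10⁵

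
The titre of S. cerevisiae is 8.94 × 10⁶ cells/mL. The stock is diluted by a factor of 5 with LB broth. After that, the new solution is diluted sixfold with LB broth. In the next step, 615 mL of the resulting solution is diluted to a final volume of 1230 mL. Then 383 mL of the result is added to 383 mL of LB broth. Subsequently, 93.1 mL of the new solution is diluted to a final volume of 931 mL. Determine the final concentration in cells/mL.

7450 cells/mL

Overall dilution factor = 5 × 6 × 2 × 2 × 10 = 1200.
8.94 × 10⁶ cells/mL / 1200 = 7450 cells/mL.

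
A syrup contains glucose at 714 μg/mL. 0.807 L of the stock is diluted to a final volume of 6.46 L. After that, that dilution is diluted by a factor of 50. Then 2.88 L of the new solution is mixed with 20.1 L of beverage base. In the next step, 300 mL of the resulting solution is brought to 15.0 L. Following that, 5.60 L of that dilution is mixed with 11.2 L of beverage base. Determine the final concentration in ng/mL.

1.49 ng/mL

Overall dilution factor = 8.005 × 50 × 7.979 × 50 × 3 = 4.79 × 10⁵.
714 μg/mL / 4.79 × 10⁵ = 1.49 × 10⁻³ μg/mL = 1.49 ng/mL.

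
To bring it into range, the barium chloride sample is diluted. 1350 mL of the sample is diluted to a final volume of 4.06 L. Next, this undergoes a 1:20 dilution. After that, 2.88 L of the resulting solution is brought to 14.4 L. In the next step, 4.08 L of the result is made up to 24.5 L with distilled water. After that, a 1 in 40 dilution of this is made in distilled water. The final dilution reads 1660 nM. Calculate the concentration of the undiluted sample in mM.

120 mM

Overall dilution factor = 3.007 × 20 × 5 × 6.005 × 40 = 7.22 × 10⁴.
Original = 1660 nM × 7.22 × 10⁴ = 1.20 × 10⁸ nM = 120 mM.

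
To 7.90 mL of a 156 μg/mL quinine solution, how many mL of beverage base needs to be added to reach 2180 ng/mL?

2180 ng/mL = 2.18 μg/mL.
V₂ = C₁V₁/C₂ = 156 × 7.90 / 2.18 = 565 mL.
Diluent to add = V₂ − V₁ = 565 − 7.90 = 557 mL.

557 mL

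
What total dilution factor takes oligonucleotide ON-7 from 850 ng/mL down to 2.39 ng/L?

Factor = C₀/C_target = 850 ng/mL / 2.39 ng/L = 3.56 × 10⁵.

3.56 × 10⁵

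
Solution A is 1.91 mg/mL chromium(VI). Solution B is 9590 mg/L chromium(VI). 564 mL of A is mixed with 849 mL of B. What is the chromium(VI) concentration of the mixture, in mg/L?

C_B = 9590 mg/L = 9.59 mg/mL.
C_mix = (C_A·V_A + C_B·V_B)/(V_A + V_B) = (1.91×564 + 9.59×849) / 1413 = 6.52 mg/mL = 6520 mg/L.

6520 mg/L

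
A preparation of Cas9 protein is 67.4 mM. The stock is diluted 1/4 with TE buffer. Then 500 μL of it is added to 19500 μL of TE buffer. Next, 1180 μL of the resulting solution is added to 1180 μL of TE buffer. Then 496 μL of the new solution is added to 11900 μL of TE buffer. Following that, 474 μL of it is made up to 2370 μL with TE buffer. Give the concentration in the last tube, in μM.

Overall dilution factor = 4 × 40 × 2 × 24.99 × 5 = 4.00 × 10⁴.
67.4 mM / 4.00 × 10⁴ = 1.69 × 10⁻³ mM = 1.69 μM.

1.69 μM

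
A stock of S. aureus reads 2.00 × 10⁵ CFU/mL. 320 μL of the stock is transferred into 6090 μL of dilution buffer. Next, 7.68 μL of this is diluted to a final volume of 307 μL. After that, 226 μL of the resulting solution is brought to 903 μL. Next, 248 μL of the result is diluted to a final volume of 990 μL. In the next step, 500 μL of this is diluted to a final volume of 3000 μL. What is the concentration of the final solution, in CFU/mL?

Overall dilution factor = 20.03 × 39.97 × 3.996 × 3.992 × 6 = 7.66 × 10⁴.
2.00 × 10⁵ CFU/mL / 7.66 × 10⁴ = 2.61 CFU/mL.

2.61 CFU/mL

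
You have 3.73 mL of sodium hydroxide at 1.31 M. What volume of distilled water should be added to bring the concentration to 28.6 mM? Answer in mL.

28.6 mM = 0.0286 M.
V₂ = C₁V₁/C₂ = 1.31 × 3.73 / 0.0286 = 171 mL.
Diluent to add = V₂ − V₁ = 171 − 3.73 = 167 mL.

167 mL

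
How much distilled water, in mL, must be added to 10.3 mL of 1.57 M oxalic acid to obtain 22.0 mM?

725 mL

22.0 mM = 0.0220 M.
V₂ = C₁V₁/C₂ = 1.57 × 10.3 / 0.0220 = 735 mL.
Diluent to add = V₂ − V₁ = 735 − 10.3 = 725 mL.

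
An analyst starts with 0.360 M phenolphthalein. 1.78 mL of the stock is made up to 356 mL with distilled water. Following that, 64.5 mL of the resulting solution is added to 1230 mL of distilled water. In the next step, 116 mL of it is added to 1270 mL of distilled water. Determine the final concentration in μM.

Overall dilution factor = 200 × 20.07 × 11.95 = 4.80 × 10⁴.
0.360 M / 4.80 × 10⁴ = 7.51 × 10⁻⁶ M = 7.51 μM.

7.51 μM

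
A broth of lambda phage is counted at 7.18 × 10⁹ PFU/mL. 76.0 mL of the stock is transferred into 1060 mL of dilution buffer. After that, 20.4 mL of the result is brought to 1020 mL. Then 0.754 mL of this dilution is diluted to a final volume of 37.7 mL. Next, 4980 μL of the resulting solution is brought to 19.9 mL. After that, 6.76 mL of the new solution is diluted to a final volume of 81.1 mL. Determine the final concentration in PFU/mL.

4010 PFU/mL

Overall dilution factor = 14.95 × 50 × 50 × 3.996 × 12.00 = 1.79 × 10⁶.
7.18 × 10⁹ PFU/mL / 1.79 × 10⁶ = 4010 PFU/mL.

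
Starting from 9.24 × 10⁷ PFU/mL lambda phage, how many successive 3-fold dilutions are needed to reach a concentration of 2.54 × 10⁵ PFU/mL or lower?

Need 3ⁿ ≥ 364, so n ≥ log(364)/log(3) = 5.37.
Minimum whole steps: n = 6.

6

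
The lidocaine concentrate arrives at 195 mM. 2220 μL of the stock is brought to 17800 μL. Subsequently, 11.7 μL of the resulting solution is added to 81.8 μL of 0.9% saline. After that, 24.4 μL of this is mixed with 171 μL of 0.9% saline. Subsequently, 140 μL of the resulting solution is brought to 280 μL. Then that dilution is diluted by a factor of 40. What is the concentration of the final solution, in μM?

4.75 μM

Overall dilution factor = 8.018 × 7.991 × 8.008 × 2 × 40 = 4.11 × 10⁴.
195 mM / 4.11 × 10⁴ = 4.75 × 10⁻³ mM = 4.75 μM.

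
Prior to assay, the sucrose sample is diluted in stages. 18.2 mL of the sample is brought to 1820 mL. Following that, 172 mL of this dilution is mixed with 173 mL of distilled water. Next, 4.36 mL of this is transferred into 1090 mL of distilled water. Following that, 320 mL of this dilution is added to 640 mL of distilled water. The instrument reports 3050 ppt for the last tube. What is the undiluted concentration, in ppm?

Overall dilution factor = 100 × 2.006 × 251 × 3 = 1.51 × 10⁵.
Original = 3050 ppt × 1.51 × 10⁵ = 4.61 × 10⁸ ppt = 461 ppm.

461 ppm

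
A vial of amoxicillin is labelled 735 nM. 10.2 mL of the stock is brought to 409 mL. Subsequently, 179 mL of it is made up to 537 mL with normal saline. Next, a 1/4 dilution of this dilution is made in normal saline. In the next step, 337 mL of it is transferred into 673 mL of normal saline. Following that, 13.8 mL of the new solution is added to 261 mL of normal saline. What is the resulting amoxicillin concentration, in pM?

25.6 pM

Overall dilution factor = 40.10 × 3 × 4 × 2.997 × 19.91 = 2.87 × 10⁴.
735 nM / 2.87 × 10⁴ = 0.0256 nM = 25.6 pM.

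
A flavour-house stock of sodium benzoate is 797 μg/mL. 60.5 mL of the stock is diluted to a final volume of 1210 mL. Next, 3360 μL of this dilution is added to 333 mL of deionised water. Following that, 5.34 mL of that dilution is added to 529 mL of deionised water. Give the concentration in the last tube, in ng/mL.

3.98 ng/mL

Overall dilution factor = 20 × 100.1 × 100.1 = 2.00 × 10⁵.
797 μg/mL / 2.00 × 10⁵ = 3.98 × 10⁻³ μg/mL = 3.98 ng/mL.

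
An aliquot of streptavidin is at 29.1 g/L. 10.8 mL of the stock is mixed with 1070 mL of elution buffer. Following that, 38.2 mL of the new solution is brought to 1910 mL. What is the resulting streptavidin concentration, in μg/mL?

5.82 μg/mL

Overall dilution factor = 100.1 × 50 = 5004.
29.1 g/L / 5004 = 5.82 × 10⁻³ g/L = 5.82 μg/mL.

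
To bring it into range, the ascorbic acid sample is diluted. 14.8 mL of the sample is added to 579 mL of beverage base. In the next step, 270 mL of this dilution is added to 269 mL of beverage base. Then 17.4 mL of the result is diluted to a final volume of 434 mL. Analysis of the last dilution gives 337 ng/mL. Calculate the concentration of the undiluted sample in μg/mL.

673 μg/mL

Overall dilution factor = 40.12 × 1.996 × 24.94 = 1998.
Original = 337 ng/mL × 1998 = 6.73 × 10⁵ ng/mL = 673 μg/mL.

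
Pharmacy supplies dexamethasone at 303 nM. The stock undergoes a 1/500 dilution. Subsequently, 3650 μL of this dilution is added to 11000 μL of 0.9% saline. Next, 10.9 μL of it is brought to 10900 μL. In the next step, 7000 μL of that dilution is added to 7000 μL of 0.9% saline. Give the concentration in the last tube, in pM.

Overall dilution factor = 500 × 4.014 × 1000 × 2 = 4.01 × 10⁶.
303 nM / 4.01 × 10⁶ = 7.55 × 10⁻⁵ nM = 0.0755 pM.

0.0755 pM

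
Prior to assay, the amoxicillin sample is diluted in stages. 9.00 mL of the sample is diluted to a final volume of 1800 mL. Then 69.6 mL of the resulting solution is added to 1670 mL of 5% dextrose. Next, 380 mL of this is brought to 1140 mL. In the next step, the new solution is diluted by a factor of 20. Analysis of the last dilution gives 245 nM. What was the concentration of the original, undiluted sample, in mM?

Overall dilution factor = 200 × 24.99 × 3 × 20 = 3.00 × 10⁵.
Original = 245 nM × 3.00 × 10⁵ = 7.35 × 10⁷ nM = 73.5 mM.

73.5 mM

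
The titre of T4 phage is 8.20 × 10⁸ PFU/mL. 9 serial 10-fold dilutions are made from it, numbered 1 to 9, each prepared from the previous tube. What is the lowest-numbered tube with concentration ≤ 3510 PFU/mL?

tube 6

Tube n has concentration 8.20 × 10⁸ PFU/mL / 10ⁿ.
Need 10ⁿ ≥ 8.20 × 10⁸ PFU/mL / 3510 PFU/mL = 2.34 × 10⁵, so n ≥ 5.37.
First such tube: n = 6.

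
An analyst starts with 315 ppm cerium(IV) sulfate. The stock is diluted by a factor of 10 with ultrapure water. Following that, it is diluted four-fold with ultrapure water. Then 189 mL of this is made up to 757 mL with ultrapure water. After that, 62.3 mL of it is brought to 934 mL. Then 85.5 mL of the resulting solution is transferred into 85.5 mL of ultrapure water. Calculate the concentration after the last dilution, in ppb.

Overall dilution factor = 10 × 4 × 4.005 × 14.99 × 2 = 4804.
315 ppm / 4804 = 0.0656 ppm = 65.6 ppb.

65.6 ppb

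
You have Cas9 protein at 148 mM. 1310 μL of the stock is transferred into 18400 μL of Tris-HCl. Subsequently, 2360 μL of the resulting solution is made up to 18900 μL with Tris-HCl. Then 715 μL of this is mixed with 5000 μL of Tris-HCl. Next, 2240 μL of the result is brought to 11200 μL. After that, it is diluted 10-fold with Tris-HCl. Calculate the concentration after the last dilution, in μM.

Overall dilution factor = 15.05 × 8.008 × 7.993 × 5 × 10 = 4.82 × 10⁴.
148 mM / 4.82 × 10⁴ = 3.07 × 10⁻³ mM = 3.07 μM.

3.07 μM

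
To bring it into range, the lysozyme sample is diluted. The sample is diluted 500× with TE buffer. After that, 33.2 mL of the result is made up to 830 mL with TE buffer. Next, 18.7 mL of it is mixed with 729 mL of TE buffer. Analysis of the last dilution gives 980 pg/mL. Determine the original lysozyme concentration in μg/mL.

Overall dilution factor = 500 × 25 × 39.98 = 5.00 × 10⁵.
Original = 980 pg/mL × 5.00 × 10⁵ = 4.90 × 10⁸ pg/mL = 490 μg/mL.

490 μg/mL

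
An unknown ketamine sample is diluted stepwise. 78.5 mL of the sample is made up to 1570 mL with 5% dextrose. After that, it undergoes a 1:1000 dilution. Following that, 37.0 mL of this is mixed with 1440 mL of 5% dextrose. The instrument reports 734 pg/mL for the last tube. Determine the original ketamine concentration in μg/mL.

586 μg/mL

Overall dilution factor = 20 × 1000 × 39.92 = 7.98 × 10⁵.
Original = 734 pg/mL × 7.98 × 10⁵ = 5.86 × 10⁸ pg/mL = 586 μg/mL.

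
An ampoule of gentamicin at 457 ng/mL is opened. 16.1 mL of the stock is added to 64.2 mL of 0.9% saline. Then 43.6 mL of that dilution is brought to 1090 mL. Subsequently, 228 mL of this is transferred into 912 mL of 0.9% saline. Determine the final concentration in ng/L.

Overall dilution factor = 4.988 × 25 × 5 = 623.
457 ng/mL / 623 = 0.733 ng/mL = 733 ng/L.

733 ng/L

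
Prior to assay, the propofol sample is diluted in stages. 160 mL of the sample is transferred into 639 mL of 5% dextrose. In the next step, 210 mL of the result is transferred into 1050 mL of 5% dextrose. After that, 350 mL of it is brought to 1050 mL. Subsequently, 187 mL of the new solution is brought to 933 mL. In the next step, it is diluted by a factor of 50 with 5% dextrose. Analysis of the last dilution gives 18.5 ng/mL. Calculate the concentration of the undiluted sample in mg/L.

415 mg/L

Overall dilution factor = 4.994 × 6 × 3 × 4.989 × 50 = 2.24 × 10⁴.
Original = 18.5 ng/mL × 2.24 × 10⁴ = 4.15 × 10⁵ ng/mL = 415 mg/L.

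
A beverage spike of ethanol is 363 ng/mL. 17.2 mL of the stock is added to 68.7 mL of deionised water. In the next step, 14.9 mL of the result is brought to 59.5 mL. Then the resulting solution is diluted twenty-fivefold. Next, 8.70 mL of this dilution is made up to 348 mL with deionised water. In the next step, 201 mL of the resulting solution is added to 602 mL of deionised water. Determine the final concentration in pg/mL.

4.56 pg/mL

Overall dilution factor = 4.994 × 3.993 × 25 × 40 × 3.995 = 7.97 × 10⁴.
363 ng/mL / 7.97 × 10⁴ = 4.56 × 10⁻³ ng/mL = 4.56 pg/mL.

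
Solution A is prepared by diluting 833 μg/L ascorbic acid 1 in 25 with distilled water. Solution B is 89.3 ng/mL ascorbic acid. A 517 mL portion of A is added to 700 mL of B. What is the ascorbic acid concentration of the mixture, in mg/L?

C_A = 833 μg/L / 25 = 33.3 μg/L.
C_B = 89.3 ng/mL = 89.3 μg/L.
C_mix = (C_A·V_A + C_B·V_B)/(V_A + V_B) = (33.3×517 + 89.3×700) / 1217 = 65.5 μg/L = 0.0655 mg/L.

0.0655 mg/L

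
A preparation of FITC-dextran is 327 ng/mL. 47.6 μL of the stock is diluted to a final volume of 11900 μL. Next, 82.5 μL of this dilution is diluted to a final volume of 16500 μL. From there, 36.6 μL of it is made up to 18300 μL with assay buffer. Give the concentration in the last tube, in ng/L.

0.0131 ng/L

Overall dilution factor = 250 × 200 × 500 = 2.50 × 10⁷.
327 ng/mL / 2.50 × 10⁷ = 1.31 × 10⁻⁵ ng/mL = 0.0131 ng/L.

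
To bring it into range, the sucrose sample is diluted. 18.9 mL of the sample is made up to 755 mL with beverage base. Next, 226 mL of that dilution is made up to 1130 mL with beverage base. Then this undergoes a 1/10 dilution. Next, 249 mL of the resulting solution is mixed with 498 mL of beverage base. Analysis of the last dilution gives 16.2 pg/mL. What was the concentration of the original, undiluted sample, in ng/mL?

97.1 ng/mL

Overall dilution factor = 39.95 × 5 × 10 × 3 = 5992.
Original = 16.2 pg/mL × 5992 = 9.71 × 10⁴ pg/mL = 97.1 ng/mL.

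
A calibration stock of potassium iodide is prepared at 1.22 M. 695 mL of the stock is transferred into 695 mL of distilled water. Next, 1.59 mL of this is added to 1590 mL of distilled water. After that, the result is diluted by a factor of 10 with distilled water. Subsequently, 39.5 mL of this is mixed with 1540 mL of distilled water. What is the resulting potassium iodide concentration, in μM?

1.52 μM

Overall dilution factor = 2 × 1001 × 10 × 39.99 = 8.01 × 10⁵.
1.22 M / 8.01 × 10⁵ = 1.52 × 10⁻⁶ M = 1.52 μM.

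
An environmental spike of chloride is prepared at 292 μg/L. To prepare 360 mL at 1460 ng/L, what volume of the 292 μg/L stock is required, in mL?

1.80 mL

1460 ng/L = 1.46 μg/L.
V₁ = C₂V₂/C₁ = 1.46 × 360 / 292 = 1.80 mL.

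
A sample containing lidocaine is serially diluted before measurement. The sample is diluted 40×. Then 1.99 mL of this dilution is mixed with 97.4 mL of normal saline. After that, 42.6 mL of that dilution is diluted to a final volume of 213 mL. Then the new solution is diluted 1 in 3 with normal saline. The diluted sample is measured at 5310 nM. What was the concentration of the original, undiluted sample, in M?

0.159 M

Overall dilution factor = 40 × 49.94 × 5 × 3 = 3.00 × 10⁴.
Original = 5310 nM × 3.00 × 10⁴ = 1.59 × 10⁸ nM = 0.159 M.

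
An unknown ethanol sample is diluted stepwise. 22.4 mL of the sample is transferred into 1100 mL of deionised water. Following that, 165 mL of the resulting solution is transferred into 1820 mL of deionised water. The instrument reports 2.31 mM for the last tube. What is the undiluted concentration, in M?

1.39 M

Overall dilution factor = 50.11 × 12.03 = 603.
Original = 2.31 mM × 603 = 1392 mM = 1.39 M.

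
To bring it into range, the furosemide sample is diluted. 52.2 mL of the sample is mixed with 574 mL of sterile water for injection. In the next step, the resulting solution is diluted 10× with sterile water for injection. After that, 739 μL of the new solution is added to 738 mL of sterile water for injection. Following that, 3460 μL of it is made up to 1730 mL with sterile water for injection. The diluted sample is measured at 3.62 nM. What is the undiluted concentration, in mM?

217 mM

Overall dilution factor = 12.00 × 10 × 999.6 × 500 = 6.00 × 10⁷.
Original = 3.62 nM × 6.00 × 10⁷ = 2.17 × 10⁸ nM = 217 mM.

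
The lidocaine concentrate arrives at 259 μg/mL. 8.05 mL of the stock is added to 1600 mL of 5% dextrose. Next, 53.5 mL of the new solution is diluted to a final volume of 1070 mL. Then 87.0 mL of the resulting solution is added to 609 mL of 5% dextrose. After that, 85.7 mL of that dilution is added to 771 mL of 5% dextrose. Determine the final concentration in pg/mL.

Overall dilution factor = 199.8 × 20 × 8 × 9.996 = 3.20 × 10⁵.
259 μg/mL / 3.20 × 10⁵ = 8.11 × 10⁻⁴ μg/mL = 811 pg/mL.

811 pg/mL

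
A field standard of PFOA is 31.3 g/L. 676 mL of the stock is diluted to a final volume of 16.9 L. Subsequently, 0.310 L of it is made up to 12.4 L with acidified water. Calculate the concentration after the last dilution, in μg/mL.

Overall dilution factor = 25 × 40 = 1000.
31.3 g/L / 1000 = 0.0313 g/L = 31.3 μg/mL.

31.3 μg/mL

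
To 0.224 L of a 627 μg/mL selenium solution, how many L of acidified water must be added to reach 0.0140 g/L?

9.81 L

0.0140 g/L = 14.0 μg/mL.
V₂ = C₁V₁/C₂ = 627 × 0.224 / 14.0 = 10.0 L.
Diluent to add = V₂ − V₁ = 10.0 − 0.224 = 9.81 L.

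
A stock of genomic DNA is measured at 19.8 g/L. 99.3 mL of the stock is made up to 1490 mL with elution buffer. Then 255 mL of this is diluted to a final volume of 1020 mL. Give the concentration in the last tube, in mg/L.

Overall dilution factor = 15.01 × 4 = 60.0.
19.8 g/L / 60.0 = 0.330 g/L = 330 mg/L.

330 mg/L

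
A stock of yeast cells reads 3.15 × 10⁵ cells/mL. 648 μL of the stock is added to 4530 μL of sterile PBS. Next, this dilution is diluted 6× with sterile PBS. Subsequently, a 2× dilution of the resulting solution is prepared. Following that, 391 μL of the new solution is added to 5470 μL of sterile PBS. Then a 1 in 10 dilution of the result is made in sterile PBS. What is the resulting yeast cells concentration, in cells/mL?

Overall dilution factor = 7.991 × 6 × 2 × 14.99 × 10 = 1.44 × 10⁴.
3.15 × 10⁵ cells/mL / 1.44 × 10⁴ = 21.9 cells/mL.

21.9 cells/mL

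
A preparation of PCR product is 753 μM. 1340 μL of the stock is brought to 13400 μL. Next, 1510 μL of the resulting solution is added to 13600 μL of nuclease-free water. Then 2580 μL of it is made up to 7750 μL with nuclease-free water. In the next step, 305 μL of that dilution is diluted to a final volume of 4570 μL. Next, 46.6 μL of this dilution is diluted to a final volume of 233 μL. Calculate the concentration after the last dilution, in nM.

Overall dilution factor = 10 × 10.01 × 3.004 × 14.98 × 5 = 2.25 × 10⁴.
753 μM / 2.25 × 10⁴ = 0.0334 μM = 33.4 nM.

33.4 nM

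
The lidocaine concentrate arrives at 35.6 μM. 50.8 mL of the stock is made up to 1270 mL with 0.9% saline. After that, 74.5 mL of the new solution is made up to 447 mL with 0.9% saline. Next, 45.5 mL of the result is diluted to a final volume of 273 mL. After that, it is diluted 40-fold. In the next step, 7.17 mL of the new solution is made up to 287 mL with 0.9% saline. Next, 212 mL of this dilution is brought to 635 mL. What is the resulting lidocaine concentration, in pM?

8.25 pM

Overall dilution factor = 25 × 6 × 6 × 40 × 40.03 × 2.995 = 4.32 × 10⁶.
35.6 μM / 4.32 × 10⁶ = 8.25 × 10⁻⁶ μM = 8.25 pM.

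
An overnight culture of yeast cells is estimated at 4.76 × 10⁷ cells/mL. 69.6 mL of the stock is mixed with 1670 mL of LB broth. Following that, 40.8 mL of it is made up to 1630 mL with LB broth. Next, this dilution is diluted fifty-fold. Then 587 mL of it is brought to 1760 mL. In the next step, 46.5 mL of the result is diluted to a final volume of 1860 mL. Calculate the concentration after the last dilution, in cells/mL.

7.95 cells/mL

Overall dilution factor = 24.99 × 39.95 × 50 × 2.998 × 40 = 5.99 × 10⁶.
4.76 × 10⁷ cells/mL / 5.99 × 10⁶ = 7.95 cells/mL.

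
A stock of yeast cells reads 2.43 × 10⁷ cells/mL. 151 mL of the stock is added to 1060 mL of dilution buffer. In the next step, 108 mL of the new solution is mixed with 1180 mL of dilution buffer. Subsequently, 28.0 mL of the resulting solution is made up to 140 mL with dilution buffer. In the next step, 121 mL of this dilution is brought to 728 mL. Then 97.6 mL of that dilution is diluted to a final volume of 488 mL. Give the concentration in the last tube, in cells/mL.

Overall dilution factor = 8.020 × 11.93 × 5 × 6.017 × 5 = 1.44 × 10⁴.
2.43 × 10⁷ cells/mL / 1.44 × 10⁴ = 1690 cells/mL.

1690 cells/mL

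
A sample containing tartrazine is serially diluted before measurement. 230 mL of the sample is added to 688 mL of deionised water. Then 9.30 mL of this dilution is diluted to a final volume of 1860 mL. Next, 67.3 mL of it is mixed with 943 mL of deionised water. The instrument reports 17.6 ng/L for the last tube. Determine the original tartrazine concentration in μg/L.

211 μg/L

Overall dilution factor = 3.991 × 200 × 15.01 = 1.20 × 10⁴.
Original = 17.6 ng/L × 1.20 × 10⁴ = 2.11 × 10⁵ ng/L = 211 μg/L.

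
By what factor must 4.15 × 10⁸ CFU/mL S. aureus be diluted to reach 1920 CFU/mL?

2.16 × 10⁵

Factor = C₀/C_target = 4.15 × 10⁸ CFU/mL / 1920 CFU/mL = 2.16 × 10⁵.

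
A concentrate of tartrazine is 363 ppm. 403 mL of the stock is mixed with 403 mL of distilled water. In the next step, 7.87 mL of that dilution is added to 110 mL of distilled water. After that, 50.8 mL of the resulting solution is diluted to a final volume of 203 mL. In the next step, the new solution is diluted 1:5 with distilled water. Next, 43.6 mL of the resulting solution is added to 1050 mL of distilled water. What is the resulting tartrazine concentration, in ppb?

24.2 ppb

Overall dilution factor = 2 × 14.98 × 3.996 × 5 × 25.08 = 1.50 × 10⁴.
363 ppm / 1.50 × 10⁴ = 0.0242 ppm = 24.2 ppb.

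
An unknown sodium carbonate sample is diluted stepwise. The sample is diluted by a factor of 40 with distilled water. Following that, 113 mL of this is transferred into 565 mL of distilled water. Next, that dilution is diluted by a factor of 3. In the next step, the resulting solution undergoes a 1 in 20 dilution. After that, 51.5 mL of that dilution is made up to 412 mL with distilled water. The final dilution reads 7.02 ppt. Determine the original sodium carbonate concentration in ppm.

Overall dilution factor = 40 × 6 × 3 × 20 × 8 = 1.15 × 10⁵.
Original = 7.02 ppt × 1.15 × 10⁵ = 8.09 × 10⁵ ppt = 0.809 ppm.

0.809 ppm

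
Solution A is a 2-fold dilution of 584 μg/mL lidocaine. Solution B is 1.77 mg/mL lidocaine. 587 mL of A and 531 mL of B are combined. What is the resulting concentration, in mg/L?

C_A = 584 μg/mL / 2 = 292 μg/mL.
C_B = 1.77 mg/mL = 1770 μg/mL.
C_mix = (C_A·V_A + C_B·V_B)/(V_A + V_B) = (292×587 + 1770×531) / 1118 = 994 μg/mL = 994 mg/L.

994 mg/L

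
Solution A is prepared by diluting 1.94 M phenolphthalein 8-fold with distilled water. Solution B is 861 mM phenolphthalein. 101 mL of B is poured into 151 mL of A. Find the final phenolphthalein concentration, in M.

0.490 M

C_A = 1.94 M / 8 = 0.242 M.
C_B = 861 mM = 0.861 M.
C_mix = (C_A·V_A + C_B·V_B)/(V_A + V_B) = (0.242×151 + 0.861×101) / 252.0 = 0.490 M.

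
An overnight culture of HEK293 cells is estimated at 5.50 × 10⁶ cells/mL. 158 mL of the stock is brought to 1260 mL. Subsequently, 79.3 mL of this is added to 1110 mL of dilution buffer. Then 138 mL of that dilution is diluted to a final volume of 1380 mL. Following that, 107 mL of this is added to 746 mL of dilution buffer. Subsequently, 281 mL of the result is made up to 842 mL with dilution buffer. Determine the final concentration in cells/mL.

193 cells/mL

Overall dilution factor = 7.975 × 15.00 × 10 × 7.972 × 2.996 = 2.86 × 10⁴.
5.50 × 10⁶ cells/mL / 2.86 × 10⁴ = 193 cells/mL.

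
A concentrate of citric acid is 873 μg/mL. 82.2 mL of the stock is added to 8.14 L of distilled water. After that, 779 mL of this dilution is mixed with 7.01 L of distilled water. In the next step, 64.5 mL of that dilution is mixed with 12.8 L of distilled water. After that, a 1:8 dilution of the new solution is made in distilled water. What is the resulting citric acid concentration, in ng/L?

Overall dilution factor = 100.0 × 9.999 × 199.4 × 8 = 1.60 × 10⁶.
873 μg/mL / 1.60 × 10⁶ = 5.47 × 10⁻⁴ μg/mL = 547 ng/L.

547 ng/L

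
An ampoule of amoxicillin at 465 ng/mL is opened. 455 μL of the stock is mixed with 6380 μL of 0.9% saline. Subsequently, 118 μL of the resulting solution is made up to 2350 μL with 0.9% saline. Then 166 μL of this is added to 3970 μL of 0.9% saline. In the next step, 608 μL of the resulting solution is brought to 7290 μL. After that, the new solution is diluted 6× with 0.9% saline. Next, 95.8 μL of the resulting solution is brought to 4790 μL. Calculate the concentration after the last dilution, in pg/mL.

Overall dilution factor = 15.02 × 19.92 × 24.92 × 11.99 × 6 × 50 = 2.68 × 10⁷.
465 ng/mL / 2.68 × 10⁷ = 1.73 × 10⁻⁵ ng/mL = 0.0173 pg/mL.

0.0173 pg/mL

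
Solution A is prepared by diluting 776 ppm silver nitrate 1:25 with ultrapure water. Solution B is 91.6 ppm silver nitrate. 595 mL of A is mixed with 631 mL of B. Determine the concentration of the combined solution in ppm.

C_A = 776 ppm / 25 = 31.0 ppm.
C_mix = (C_A·V_A + C_B·V_B)/(V_A + V_B) = (31.0×595 + 91.6×631) / 1226 = 62.2 ppm.

62.2 ppm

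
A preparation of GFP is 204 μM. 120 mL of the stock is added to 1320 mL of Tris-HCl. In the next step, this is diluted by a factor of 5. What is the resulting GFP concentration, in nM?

Overall dilution factor = 12 × 5 = 60.0.
204 μM / 60.0 = 3.40 μM = 3400 nM.

3400 nM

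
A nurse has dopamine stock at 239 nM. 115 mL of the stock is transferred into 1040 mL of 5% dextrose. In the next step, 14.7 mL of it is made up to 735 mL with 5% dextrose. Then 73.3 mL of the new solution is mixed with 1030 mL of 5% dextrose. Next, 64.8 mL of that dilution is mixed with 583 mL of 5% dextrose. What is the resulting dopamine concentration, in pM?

Overall dilution factor = 10.04 × 50 × 15.05 × 9.997 = 7.56 × 10⁴.
239 nM / 7.56 × 10⁴ = 3.16 × 10⁻³ nM = 3.16 pM.

3.16 pM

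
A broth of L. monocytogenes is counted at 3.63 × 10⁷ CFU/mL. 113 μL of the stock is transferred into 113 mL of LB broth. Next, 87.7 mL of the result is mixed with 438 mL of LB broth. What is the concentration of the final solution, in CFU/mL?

Overall dilution factor = 1001 × 5.994 = 6000.
3.63 × 10⁷ CFU/mL / 6000 = 6050 CFU/mL.

6050 CFU/mL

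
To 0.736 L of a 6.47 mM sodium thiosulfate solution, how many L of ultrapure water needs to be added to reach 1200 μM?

1200 μM = 1.20 mM.
V₂ = C₁V₁/C₂ = 6.47 × 0.736 / 1.20 = 3.97 L.
Diluent to add = V₂ − V₁ = 3.97 − 0.736 = 3.23 L.

3.23 L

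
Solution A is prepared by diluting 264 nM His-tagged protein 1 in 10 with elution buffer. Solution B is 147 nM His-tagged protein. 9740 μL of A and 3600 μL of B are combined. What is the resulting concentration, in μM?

0.0589 μM

C_A = 264 nM / 10 = 26.4 nM.
C_mix = (C_A·V_A + C_B·V_B)/(V_A + V_B) = (26.4×9740 + 147×3600) / 13340 = 58.9 nM = 0.0589 μM.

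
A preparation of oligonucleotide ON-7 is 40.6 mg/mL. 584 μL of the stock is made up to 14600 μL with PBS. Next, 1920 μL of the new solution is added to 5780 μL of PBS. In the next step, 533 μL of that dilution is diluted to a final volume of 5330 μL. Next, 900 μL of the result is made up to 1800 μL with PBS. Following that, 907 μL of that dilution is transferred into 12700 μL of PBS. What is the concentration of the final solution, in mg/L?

1.35 mg/L

Overall dilution factor = 25 × 4.010 × 10 × 2 × 15.00 = 3.01 × 10⁴.
40.6 mg/mL / 3.01 × 10⁴ = 1.35 × 10⁻³ mg/mL = 1.35 mg/L.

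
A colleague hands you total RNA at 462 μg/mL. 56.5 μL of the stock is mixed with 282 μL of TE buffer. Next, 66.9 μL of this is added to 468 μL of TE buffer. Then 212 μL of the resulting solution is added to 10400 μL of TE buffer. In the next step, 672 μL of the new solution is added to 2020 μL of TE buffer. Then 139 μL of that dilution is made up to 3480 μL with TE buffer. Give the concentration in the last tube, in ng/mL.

Overall dilution factor = 5.991 × 7.996 × 50.06 × 4.006 × 25.04 = 2.40 × 10⁵.
462 μg/mL / 2.40 × 10⁵ = 1.92 × 10⁻³ μg/mL = 1.92 ng/mL.

1.92 ng/mL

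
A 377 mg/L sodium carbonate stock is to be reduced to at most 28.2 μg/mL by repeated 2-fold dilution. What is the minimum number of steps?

Need 2ⁿ ≥ 13.4, so n ≥ log(13.4)/log(2) = 3.74.
Minimum whole steps: n = 4.

4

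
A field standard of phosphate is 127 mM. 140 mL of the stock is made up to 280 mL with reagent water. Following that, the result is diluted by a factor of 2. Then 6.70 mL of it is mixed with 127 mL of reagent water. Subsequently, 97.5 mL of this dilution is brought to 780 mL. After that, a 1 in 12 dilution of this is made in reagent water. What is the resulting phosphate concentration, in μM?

Overall dilution factor = 2 × 2 × 19.96 × 8 × 12 = 7663.
127 mM / 7663 = 0.0166 mM = 16.6 μM.

16.6 μM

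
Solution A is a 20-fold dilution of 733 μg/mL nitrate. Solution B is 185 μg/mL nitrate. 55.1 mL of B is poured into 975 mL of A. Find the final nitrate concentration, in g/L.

C_A = 733 μg/mL / 20 = 36.6 μg/mL.
C_mix = (C_A·V_A + C_B·V_B)/(V_A + V_B) = (36.6×975 + 185×55.1) / 1030 = 44.6 μg/mL = 0.0446 g/L.

0.0446 g/L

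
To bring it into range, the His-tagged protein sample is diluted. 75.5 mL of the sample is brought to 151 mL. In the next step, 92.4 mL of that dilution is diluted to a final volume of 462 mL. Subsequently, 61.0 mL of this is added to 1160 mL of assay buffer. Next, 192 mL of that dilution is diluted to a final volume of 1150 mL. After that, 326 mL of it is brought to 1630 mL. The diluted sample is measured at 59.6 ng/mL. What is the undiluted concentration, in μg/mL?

Overall dilution factor = 2 × 5 × 20.02 × 5.990 × 5 = 5994.
Original = 59.6 ng/mL × 5994 = 3.57 × 10⁵ ng/mL = 357 μg/mL.

357 μg/mL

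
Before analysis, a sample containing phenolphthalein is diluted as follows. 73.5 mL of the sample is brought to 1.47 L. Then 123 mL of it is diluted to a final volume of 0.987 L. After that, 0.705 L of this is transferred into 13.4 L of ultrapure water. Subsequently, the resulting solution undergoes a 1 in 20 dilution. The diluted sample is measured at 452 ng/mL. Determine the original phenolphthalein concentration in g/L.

Overall dilution factor = 20 × 8.024 × 20.01 × 20 = 6.42 × 10⁴.
Original = 452 ng/mL × 6.42 × 10⁴ = 2.90 × 10⁷ ng/mL = 29.0 g/L.

29.0 g/L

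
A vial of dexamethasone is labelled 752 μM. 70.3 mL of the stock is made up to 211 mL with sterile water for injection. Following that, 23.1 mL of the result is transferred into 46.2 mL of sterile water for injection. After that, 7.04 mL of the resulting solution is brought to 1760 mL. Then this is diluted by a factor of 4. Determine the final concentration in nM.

83.5 nM

Overall dilution factor = 3.001 × 3 × 250 × 4 = 9004.
752 μM / 9004 = 0.0835 μM = 83.5 nM.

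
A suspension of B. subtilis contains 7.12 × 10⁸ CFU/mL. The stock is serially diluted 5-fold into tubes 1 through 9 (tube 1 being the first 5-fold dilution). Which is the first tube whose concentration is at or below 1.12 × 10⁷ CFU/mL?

tube 3

Tube n has concentration 7.12 × 10⁸ CFU/mL / 5ⁿ.
Need 5ⁿ ≥ 7.12 × 10⁸ CFU/mL / 1.12 × 10⁷ CFU/mL = 63.6, so n ≥ 2.58.
First such tube: n = 3.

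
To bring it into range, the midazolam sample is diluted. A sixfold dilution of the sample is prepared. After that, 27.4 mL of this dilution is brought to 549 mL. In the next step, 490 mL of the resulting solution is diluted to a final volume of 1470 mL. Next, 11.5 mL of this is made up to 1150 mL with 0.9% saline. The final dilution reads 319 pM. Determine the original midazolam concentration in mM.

0.0115 mM

Overall dilution factor = 6 × 20.04 × 3 × 100 = 3.61 × 10⁴.
Original = 319 pM × 3.61 × 10⁴ = 1.15 × 10⁷ pM = 0.0115 mM.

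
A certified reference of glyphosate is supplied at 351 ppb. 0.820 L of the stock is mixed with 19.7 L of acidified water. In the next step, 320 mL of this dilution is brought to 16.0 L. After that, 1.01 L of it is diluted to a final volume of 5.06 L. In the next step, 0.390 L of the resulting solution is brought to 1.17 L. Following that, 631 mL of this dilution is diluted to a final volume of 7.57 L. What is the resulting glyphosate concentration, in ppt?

Overall dilution factor = 25.02 × 50 × 5.010 × 3 × 12.00 = 2.26 × 10⁵.
351 ppb / 2.26 × 10⁵ = 1.56 × 10⁻³ ppb = 1.56 ppt.

1.56 ppt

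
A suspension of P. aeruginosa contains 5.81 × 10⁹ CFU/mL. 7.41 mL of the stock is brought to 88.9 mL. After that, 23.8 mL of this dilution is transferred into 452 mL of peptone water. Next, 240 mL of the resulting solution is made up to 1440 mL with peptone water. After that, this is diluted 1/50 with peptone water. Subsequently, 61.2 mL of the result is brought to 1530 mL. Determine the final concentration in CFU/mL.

Overall dilution factor = 12.00 × 19.99 × 6 × 50 × 25 = 1.80 × 10⁶.
5.81 × 10⁹ CFU/mL / 1.80 × 10⁶ = 3230 CFU/mL.

3230 CFU/mL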